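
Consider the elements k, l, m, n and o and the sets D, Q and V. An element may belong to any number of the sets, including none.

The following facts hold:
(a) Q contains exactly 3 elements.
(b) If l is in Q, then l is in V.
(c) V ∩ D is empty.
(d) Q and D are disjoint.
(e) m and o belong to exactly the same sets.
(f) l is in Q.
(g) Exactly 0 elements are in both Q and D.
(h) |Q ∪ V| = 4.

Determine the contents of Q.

Q = {l, m, o}

From (f): l ∈ Q.
(b): l ∈ V.
(c) (disjoint): l ∉ D.
Suppose k ∈ Q: no assignment then satisfies all the clues, so k ∉ Q.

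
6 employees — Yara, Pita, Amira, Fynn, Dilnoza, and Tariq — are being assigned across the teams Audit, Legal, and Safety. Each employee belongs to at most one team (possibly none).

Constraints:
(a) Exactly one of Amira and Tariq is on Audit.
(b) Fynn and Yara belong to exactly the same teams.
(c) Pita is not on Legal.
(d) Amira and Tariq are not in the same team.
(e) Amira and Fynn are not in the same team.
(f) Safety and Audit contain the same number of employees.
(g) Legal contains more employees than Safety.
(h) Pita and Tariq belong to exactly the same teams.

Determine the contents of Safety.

Safety = {Dilnoza}

From (c): Pita ∉ Legal.
(h): Tariq matches Pita: Tariq ∉ Legal.
Suppose Yara ∈ Safety: no assignment then satisfies all the clues, so Yara ∉ Safety.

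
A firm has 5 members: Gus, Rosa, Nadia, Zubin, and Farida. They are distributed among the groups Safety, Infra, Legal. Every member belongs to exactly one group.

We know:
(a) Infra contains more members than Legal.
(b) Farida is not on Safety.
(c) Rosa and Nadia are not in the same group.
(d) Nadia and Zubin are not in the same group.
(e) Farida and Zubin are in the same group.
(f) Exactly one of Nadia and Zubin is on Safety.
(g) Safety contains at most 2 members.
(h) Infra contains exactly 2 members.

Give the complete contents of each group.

Safety = {Gus, Nadia}; Infra = {Farida, Zubin}; Legal = {Rosa}

From (b): Farida ∉ Safety.
(e): Zubin matches Farida: Zubin ∉ Safety.
(f) (exactly one): Nadia ∈ Safety.
(c): Rosa ∉ Safety.
Suppose Gus ∉ Safety: no assignment then satisfies all the clues, so Gus ∈ Safety.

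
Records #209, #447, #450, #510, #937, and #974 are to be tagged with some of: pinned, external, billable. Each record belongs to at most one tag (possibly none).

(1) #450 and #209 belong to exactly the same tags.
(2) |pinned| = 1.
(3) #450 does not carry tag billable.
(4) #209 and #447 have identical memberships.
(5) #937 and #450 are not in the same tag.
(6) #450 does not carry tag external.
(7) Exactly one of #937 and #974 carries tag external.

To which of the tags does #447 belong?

From (3): #450 ∉ billable.
From (6): #450 ∉ external.
(1): #209 matches #450: #209 ∉ external.
(1): #209 matches #450: #209 ∉ billable.
(4): #447 matches #209: #447 ∉ external.
(4): #447 matches #209: #447 ∉ billable.
Suppose #447 ∈ pinned: no assignment then satisfies all the clues, so #447 ∉ pinned.

#447: none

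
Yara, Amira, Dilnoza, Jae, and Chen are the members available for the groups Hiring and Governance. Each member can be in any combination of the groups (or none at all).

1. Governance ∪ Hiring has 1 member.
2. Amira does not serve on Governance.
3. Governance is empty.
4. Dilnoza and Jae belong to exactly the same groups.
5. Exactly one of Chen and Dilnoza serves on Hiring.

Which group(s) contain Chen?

From (2): Amira ∉ Governance.
(3): Governance already has 0, so the rest are out.
Suppose Chen ∉ Hiring: no assignment then satisfies all the clues, so Chen ∈ Hiring.

Chen: Hiring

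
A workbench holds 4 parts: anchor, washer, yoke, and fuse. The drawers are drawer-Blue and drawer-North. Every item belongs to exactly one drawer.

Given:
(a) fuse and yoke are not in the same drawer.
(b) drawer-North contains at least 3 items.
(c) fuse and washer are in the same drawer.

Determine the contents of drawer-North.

drawer-North = {anchor, fuse, washer}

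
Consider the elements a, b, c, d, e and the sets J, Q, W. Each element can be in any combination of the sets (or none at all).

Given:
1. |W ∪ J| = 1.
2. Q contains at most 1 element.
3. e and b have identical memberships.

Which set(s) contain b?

b: none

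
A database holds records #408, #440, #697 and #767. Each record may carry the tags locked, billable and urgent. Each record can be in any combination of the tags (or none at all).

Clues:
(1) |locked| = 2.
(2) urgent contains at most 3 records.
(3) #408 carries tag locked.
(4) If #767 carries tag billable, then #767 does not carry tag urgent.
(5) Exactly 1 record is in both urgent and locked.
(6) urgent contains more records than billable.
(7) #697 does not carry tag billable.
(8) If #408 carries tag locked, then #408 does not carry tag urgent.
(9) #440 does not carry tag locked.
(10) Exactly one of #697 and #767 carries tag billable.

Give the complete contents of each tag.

locked = {#408, #697}; billable = {#767}; urgent = {#440, #697}

From (3): #408 ∈ locked.
From (7): #697 ∉ billable.
From (9): #440 ∉ locked.
(8): #408 ∉ urgent.
(10) (exactly one): #767 ∈ billable.
(4): #767 ∉ urgent.
Suppose #408 ∈ billable: no assignment then satisfies all the clues, so #408 ∉ billable.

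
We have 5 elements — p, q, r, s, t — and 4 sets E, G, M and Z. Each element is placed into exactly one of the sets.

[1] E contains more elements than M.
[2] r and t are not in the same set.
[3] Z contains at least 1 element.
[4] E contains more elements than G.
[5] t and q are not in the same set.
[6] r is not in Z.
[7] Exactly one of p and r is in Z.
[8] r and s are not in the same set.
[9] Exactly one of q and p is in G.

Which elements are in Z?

Z = {p}

From (6): r ∉ Z.
(7) (exactly one): p ∈ Z.
(9) (exactly one): q ∈ G.
(5): t ∉ G.
Suppose s ∈ Z: no assignment then satisfies all the clues, so s ∉ Z.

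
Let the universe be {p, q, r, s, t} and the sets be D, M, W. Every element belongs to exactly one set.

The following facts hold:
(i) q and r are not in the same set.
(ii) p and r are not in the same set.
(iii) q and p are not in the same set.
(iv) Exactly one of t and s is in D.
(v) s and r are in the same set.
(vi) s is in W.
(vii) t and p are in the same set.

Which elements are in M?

M = {q}

From (vi): s ∈ W.
(iv) (exactly one): t ∈ D.
(v): r matches s: r ∉ D.
(v): r matches s: r ∉ M.
(v): r matches s: r ∈ W.
(vii): p matches t: p ∈ D.
(i): q ∉ W.
(iii): q ∉ D.
Only one set left: q ∈ M.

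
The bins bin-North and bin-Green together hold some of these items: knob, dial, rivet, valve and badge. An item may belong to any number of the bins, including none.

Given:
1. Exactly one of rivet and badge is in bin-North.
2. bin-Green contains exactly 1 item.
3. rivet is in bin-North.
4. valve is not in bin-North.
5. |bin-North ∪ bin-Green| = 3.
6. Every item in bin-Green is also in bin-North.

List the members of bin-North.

bin-North = {dial, knob, rivet}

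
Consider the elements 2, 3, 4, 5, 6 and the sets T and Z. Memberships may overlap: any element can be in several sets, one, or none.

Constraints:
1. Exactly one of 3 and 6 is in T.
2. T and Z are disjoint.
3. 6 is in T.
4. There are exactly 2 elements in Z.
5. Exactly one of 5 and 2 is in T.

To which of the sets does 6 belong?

6: T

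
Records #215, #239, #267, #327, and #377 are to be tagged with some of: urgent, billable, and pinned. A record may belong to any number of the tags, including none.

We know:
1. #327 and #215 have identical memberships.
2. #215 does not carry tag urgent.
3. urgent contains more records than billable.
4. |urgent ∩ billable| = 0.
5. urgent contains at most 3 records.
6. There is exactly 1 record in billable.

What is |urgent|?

2

From (2): #215 ∉ urgent.
(1): #327 matches #215: #327 ∉ urgent.
Suppose #215 ∈ billable: no assignment then satisfies all the clues, so #215 ∉ billable.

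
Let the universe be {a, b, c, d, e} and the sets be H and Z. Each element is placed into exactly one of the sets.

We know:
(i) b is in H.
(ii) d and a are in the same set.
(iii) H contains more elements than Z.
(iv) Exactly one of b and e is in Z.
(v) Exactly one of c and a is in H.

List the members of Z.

Z = {c, e}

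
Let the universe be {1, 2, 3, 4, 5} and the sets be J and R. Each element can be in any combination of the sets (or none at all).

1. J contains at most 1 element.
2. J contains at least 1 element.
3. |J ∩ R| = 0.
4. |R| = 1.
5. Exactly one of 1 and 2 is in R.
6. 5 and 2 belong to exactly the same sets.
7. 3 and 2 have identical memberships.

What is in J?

J = {4}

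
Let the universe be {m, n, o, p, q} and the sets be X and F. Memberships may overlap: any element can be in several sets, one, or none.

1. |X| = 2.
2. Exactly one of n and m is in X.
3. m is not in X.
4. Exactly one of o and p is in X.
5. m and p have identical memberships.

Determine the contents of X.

X = {n, o}

From (3): m ∉ X.
(2) (exactly one): n ∈ X.
(5): p matches m: p ∉ X.
(4) (exactly one): o ∈ X.
(1): X already has 2, so the rest are out.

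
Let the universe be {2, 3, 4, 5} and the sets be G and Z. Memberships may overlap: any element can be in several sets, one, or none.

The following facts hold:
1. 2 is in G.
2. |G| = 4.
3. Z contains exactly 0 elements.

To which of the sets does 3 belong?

From (1): 2 ∈ G.
(2): only 4 candidates remain for G, so all are in.
(3): Z already has 0, so the rest are out.

3: G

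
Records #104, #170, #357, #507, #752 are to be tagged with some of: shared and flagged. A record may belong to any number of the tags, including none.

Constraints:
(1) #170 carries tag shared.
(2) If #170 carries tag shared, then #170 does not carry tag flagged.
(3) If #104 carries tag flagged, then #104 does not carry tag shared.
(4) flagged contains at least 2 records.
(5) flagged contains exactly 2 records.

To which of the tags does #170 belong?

From (1): #170 ∈ shared.
(2): #170 ∉ flagged.

#170: shared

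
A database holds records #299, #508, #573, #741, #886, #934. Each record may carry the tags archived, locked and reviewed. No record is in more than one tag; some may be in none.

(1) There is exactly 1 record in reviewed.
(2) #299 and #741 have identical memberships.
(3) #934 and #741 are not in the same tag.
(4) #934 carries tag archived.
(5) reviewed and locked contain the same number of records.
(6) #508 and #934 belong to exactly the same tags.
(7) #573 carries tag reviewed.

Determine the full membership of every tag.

archived = {#508, #934}; locked = {#886}; reviewed = {#573}

From (4): #934 ∈ archived.
From (7): #573 ∈ reviewed.
(1): reviewed already has 1, so the rest are out.
(3): #741 ∉ archived.
(6): #508 matches #934: #508 ∈ archived.
(2): #299 matches #741: #299 ∉ archived.
Suppose #299 ∈ locked: no assignment then satisfies all the clues, so #299 ∉ locked.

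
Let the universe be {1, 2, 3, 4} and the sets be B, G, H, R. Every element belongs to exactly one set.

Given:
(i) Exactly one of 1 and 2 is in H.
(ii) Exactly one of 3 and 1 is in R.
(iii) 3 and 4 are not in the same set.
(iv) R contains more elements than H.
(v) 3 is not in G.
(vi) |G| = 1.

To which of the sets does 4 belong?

4: G

From (v): 3 ∉ G.
Suppose 4 ∈ B: no assignment then satisfies all the clues, so 4 ∉ B.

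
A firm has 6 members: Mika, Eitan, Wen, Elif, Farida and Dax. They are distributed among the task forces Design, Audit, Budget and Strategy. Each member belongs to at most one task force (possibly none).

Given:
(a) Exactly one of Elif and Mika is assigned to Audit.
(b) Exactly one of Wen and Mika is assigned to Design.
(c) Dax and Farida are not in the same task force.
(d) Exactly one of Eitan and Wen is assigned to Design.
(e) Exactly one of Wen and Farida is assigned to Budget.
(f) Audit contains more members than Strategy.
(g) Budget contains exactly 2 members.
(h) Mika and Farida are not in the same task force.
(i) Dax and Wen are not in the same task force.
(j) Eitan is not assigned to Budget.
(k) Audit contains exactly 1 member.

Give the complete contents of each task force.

From (j): Eitan ∉ Budget.
Suppose Mika ∈ Design: no assignment then satisfies all the clues, so Mika ∉ Design.

Design = {Wen}; Audit = {Mika}; Budget = {Elif, Farida}; Strategy = {}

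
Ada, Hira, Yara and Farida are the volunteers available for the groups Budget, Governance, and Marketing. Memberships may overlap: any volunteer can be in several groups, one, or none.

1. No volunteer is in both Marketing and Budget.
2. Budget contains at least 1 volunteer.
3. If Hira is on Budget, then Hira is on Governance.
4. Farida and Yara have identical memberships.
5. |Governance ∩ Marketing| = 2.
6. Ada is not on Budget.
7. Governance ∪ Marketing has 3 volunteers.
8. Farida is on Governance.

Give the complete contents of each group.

Budget = {Hira}; Governance = {Farida, Hira, Yara}; Marketing = {Farida, Yara}

From (6): Ada ∉ Budget.
From (8): Farida ∈ Governance.
(4): Yara matches Farida: Yara ∈ Governance.
Suppose Ada ∈ Governance: no assignment then satisfies all the clues, so Ada ∉ Governance.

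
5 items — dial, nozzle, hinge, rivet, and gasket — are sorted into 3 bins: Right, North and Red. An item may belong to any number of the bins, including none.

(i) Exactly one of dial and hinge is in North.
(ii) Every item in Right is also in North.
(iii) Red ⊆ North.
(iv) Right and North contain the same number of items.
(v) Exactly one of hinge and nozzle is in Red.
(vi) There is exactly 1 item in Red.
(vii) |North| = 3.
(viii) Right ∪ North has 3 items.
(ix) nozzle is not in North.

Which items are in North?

North = {gasket, hinge, rivet}

From (ix): nozzle ∉ North.
(ii) contrapositive: nozzle ∉ Right.
(iii) contrapositive: nozzle ∉ Red.
(v) (exactly one): hinge ∈ Red.
(vi): Red already has 1, so the rest are out.
(iii) with hinge ∈ Red: hinge ∈ North.
(i) (exactly one): dial ∉ North.
(ii) contrapositive: dial ∉ Right.
(vii): only 3 candidates remain for North, so all are in.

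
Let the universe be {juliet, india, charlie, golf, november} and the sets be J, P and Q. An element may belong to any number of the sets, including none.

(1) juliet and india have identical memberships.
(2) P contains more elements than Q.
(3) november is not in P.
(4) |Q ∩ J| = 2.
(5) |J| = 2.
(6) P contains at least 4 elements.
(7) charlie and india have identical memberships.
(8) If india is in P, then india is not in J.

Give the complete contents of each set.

J = {golf, november}; P = {charlie, golf, india, juliet}; Q = {golf, november}

From (3): november ∉ P.
(6): only 4 candidates remain for P, so all are in.
(8): india ∉ J.
(1): juliet matches india: juliet ∉ J.
(7): charlie matches india: charlie ∉ J.
(5): only 2 candidates remain for J, so all are in.
Suppose juliet ∈ Q: no assignment then satisfies all the clues, so juliet ∉ Q.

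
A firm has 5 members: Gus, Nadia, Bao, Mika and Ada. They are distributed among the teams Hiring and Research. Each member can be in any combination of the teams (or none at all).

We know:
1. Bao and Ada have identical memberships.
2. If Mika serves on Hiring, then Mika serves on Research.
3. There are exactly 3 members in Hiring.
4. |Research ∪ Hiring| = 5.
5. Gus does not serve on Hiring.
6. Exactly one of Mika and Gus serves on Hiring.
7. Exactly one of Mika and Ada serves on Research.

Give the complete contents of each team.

Hiring = {Ada, Bao, Mika}; Research = {Gus, Mika, Nadia}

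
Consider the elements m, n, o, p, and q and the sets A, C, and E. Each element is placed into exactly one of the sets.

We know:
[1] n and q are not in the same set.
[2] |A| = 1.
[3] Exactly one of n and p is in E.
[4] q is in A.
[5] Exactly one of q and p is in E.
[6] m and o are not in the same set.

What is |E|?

2

From (4): q ∈ A.
(1): n ∉ A.
(2): A already has 1, so the rest are out.
(5) (exactly one): p ∈ E.
(3) (exactly one): n ∉ E.
Only one set left: n ∈ C.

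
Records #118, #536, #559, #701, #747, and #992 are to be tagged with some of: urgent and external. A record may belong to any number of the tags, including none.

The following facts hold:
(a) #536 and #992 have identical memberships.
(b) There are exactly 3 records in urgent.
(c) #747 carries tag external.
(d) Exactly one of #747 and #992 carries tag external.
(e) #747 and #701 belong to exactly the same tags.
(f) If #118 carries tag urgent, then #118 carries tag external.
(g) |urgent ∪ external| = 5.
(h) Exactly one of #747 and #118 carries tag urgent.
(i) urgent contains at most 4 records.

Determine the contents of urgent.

urgent = {#118, #536, #992}

From (c): #747 ∈ external.
(d) (exactly one): #992 ∉ external.
(e): #701 matches #747: #701 ∈ external.
(a): #536 matches #992: #536 ∉ external.
Suppose #118 ∉ urgent: no assignment then satisfies all the clues, so #118 ∈ urgent.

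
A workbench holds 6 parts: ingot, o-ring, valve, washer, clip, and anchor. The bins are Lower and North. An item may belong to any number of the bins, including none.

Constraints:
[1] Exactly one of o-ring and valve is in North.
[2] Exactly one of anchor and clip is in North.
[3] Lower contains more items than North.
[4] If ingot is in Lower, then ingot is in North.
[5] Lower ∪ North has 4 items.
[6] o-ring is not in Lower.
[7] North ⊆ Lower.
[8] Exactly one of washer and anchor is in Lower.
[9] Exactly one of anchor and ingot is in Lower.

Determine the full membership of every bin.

Lower = {clip, ingot, valve, washer}; North = {clip, ingot, valve}

From (6): o-ring ∉ Lower.
(7) contrapositive: o-ring ∉ North.
(1) (exactly one): valve ∈ North.
(7) with valve ∈ North: valve ∈ Lower.
Suppose ingot ∉ Lower: no assignment then satisfies all the clues, so ingot ∈ Lower.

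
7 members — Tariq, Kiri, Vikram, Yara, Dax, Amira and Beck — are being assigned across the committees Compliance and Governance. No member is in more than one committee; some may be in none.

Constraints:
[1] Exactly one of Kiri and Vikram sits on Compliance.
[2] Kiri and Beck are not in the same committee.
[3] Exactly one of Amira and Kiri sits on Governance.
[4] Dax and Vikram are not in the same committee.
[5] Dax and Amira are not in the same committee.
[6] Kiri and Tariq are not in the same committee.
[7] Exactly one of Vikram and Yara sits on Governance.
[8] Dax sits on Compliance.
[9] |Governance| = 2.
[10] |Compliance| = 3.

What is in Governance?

From (8): Dax ∈ Compliance.
(4): Vikram ∉ Compliance.
(5): Amira ∉ Compliance.
(1) (exactly one): Kiri ∈ Compliance.
(2): Beck ∉ Compliance.
(3) (exactly one): Amira ∈ Governance.
(6): Tariq ∉ Compliance.
(10): only 3 candidates remain for Compliance, so all are in.
(7) (exactly one): Vikram ∈ Governance.
(9): Governance already has 2, so the rest are out.

Governance = {Amira, Vikram}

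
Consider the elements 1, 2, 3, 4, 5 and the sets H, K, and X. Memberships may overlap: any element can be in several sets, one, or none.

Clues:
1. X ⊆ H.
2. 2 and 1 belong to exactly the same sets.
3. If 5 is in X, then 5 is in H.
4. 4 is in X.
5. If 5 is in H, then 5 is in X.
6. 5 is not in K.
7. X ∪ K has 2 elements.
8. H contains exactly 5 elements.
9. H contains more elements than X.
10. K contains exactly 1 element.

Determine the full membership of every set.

From (4): 4 ∈ X.
From (6): 5 ∉ K.
(1) with 4 ∈ X: 4 ∈ H.
(8): only 5 candidates remain for H, so all are in.
(5): 5 ∈ X.
Suppose 1 ∈ K: no assignment then satisfies all the clues, so 1 ∉ K.

H = {1, 2, 3, 4, 5}; K = {4}; X = {4, 5}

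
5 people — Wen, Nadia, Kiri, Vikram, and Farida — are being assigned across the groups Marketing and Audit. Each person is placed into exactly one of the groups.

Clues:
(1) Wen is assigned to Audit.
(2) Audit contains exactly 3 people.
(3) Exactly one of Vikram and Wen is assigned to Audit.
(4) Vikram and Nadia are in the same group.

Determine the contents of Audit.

Audit = {Farida, Kiri, Wen}

From (1): Wen ∈ Audit.
(3) (exactly one): Vikram ∉ Audit.
(4): Nadia matches Vikram: Nadia ∉ Audit.
Only one group left: Nadia ∈ Marketing.
Only one group left: Vikram ∈ Marketing.
(2): only 3 candidates remain for Audit, so all are in.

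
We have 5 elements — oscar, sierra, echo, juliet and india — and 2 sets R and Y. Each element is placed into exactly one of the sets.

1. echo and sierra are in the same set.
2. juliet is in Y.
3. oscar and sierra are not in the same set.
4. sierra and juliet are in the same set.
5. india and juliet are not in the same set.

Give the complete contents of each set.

From (2): juliet ∈ Y.
(4): sierra matches juliet: sierra ∉ R.
(4): sierra matches juliet: sierra ∈ Y.
(5): india ∉ Y.
Only one set left: india ∈ R.
(1): echo matches sierra: echo ∉ R.
(1): echo matches sierra: echo ∈ Y.
(3): oscar ∉ Y.
Only one set left: oscar ∈ R.

R = {india, oscar}; Y = {echo, juliet, sierra}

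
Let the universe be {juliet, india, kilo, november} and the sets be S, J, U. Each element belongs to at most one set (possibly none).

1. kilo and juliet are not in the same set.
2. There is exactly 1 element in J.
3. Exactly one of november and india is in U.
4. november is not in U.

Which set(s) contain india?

india: U

From (4): november ∉ U.
(3) (exactly one): india ∈ U.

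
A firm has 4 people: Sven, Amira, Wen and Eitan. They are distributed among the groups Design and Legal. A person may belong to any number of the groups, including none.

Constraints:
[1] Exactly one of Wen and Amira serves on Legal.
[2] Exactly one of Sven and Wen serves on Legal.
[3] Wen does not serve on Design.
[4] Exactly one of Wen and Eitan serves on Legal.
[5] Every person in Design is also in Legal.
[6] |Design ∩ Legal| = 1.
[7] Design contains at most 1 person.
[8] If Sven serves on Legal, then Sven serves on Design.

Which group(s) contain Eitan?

Eitan: Legal

From (3): Wen ∉ Design.
Suppose Eitan ∈ Design: no assignment then satisfies all the clues, so Eitan ∉ Design.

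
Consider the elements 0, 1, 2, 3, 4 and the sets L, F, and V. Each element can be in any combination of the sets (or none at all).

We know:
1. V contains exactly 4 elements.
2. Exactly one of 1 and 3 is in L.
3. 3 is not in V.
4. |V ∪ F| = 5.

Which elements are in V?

V = {0, 1, 2, 4}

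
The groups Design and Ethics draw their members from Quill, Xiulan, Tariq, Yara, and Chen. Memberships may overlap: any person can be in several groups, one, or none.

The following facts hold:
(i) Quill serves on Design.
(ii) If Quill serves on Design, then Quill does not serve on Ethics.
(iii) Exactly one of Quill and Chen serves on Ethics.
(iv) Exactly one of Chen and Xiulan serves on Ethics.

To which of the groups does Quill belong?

Quill: Design

From (i): Quill ∈ Design.
(ii): Quill ∉ Ethics.
(iii) (exactly one): Chen ∈ Ethics.
(iv) (exactly one): Xiulan ∉ Ethics.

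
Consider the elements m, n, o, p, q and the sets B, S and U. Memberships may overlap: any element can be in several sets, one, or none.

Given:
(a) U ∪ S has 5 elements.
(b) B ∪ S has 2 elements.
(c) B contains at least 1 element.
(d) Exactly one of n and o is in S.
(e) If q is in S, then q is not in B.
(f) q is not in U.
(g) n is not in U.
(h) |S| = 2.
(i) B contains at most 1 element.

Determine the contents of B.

B = {n}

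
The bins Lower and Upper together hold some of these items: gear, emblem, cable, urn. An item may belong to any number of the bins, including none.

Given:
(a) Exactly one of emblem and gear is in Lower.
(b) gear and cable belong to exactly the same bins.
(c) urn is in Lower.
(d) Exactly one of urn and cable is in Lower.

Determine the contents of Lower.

From (c): urn ∈ Lower.
(d) (exactly one): cable ∉ Lower.
(b): gear matches cable: gear ∉ Lower.
(a) (exactly one): emblem ∈ Lower.

Lower = {emblem, urn}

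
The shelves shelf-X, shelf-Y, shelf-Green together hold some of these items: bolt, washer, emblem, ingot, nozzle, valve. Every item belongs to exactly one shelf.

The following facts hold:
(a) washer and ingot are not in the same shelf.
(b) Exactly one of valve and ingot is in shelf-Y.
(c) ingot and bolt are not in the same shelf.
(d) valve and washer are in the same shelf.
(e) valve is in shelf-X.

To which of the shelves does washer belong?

washer: shelf-X

From (e): valve ∈ shelf-X.
(b) (exactly one): ingot ∈ shelf-Y.
(c): bolt ∉ shelf-Y.
(d): washer matches valve: washer ∈ shelf-X.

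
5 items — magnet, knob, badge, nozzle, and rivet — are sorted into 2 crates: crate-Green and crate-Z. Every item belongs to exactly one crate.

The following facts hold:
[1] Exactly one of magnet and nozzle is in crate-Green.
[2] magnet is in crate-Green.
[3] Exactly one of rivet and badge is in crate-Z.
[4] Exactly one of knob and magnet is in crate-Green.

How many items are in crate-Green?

From (2): magnet ∈ crate-Green.
(1) (exactly one): nozzle ∉ crate-Green.
(4) (exactly one): knob ∉ crate-Green.
Only one crate left: knob ∈ crate-Z.
Only one crate left: nozzle ∈ crate-Z.

2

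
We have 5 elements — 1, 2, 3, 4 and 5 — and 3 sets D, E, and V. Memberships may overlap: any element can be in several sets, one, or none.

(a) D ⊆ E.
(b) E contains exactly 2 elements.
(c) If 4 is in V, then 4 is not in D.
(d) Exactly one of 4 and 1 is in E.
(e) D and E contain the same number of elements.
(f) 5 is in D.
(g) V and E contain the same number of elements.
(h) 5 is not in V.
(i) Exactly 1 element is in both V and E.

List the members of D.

D = {1, 5}

From (f): 5 ∈ D.
From (h): 5 ∉ V.
(a) with 5 ∈ D: 5 ∈ E.
Suppose 1 ∉ D: no assignment then satisfies all the clues, so 1 ∈ D.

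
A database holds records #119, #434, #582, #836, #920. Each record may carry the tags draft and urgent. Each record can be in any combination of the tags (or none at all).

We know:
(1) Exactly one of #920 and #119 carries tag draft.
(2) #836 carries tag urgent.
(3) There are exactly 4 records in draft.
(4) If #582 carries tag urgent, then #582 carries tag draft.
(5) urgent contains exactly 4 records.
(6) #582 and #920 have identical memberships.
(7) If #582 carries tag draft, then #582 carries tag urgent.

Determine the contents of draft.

From (2): #836 ∈ urgent.
Suppose #119 ∈ draft: no assignment then satisfies all the clues, so #119 ∉ draft.

draft = {#434, #582, #836, #920}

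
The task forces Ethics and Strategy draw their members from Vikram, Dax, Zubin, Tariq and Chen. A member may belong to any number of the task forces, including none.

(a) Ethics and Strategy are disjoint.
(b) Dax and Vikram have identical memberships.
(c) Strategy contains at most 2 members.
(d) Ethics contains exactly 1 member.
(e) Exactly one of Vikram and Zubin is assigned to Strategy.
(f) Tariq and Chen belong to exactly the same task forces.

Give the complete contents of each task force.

Ethics = {Zubin}; Strategy = {Dax, Vikram}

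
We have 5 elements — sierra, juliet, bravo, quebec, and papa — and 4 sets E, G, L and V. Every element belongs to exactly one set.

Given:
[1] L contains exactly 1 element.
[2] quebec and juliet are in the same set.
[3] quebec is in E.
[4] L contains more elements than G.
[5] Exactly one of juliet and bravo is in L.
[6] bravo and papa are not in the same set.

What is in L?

L = {bravo}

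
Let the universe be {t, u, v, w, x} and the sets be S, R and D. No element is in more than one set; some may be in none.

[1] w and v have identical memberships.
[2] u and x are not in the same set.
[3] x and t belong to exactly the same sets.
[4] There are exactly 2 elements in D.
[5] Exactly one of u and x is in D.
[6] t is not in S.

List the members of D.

D = {t, x}

From (6): t ∉ S.
(3): x matches t: x ∉ S.
Suppose t ∉ D: no assignment then satisfies all the clues, so t ∈ D.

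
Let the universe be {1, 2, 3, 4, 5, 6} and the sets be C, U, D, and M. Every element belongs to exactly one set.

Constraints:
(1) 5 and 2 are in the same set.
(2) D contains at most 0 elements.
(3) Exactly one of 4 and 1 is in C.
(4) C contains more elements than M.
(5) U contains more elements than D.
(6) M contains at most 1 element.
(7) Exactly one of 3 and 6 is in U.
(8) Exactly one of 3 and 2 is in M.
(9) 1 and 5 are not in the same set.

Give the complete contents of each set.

(2): D already has 0, so the rest are out.
Suppose 1 ∈ C: no assignment then satisfies all the clues, so 1 ∉ C.

C = {2, 4, 5}; U = {1, 6}; D = {}; M = {3}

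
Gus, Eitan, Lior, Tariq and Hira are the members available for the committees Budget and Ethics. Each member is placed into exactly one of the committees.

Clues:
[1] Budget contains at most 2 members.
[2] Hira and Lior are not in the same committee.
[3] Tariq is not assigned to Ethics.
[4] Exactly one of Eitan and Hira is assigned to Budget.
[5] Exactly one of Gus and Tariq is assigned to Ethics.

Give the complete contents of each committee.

Budget = {Hira, Tariq}; Ethics = {Eitan, Gus, Lior}

From (3): Tariq ∉ Ethics.
(5) (exactly one): Gus ∈ Ethics.
Only one committee left: Tariq ∈ Budget.
Suppose Eitan ∈ Budget: no assignment then satisfies all the clues, so Eitan ∉ Budget.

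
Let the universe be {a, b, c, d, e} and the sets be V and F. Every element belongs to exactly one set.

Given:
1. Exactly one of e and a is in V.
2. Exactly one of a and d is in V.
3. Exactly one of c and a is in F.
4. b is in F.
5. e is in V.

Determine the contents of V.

V = {c, d, e}

From (4): b ∈ F.
From (5): e ∈ V.
(1) (exactly one): a ∉ V.
(2) (exactly one): d ∈ V.
Only one set left: a ∈ F.
(3) (exactly one): c ∉ F.
Only one set left: c ∈ V.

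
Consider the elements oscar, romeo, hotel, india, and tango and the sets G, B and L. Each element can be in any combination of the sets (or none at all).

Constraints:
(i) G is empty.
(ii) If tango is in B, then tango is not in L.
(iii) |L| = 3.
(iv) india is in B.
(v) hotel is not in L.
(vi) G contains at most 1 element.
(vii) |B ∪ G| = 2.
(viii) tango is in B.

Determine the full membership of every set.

G = {}; B = {india, tango}; L = {india, oscar, romeo}

From (iv): india ∈ B.
From (v): hotel ∉ L.
From (viii): tango ∈ B.
(i): G already has 0, so the rest are out.
(ii): tango ∉ L.
(iii): only 3 candidates remain for L, so all are in.
Suppose oscar ∈ B: no assignment then satisfies all the clues, so oscar ∉ B.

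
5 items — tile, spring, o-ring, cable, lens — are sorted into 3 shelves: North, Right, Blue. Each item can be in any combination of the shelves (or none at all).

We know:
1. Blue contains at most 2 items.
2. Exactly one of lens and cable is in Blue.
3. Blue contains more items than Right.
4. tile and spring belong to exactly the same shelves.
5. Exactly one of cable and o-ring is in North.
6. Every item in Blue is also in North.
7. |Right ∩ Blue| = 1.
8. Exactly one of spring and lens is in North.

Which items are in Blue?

Blue = {lens, o-ring}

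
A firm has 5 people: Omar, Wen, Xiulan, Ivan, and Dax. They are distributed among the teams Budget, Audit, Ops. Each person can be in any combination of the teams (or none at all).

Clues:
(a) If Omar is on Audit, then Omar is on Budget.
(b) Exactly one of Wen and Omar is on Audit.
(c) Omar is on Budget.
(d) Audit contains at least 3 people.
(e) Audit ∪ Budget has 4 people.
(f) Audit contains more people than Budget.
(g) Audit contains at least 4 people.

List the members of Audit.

Audit = {Dax, Ivan, Omar, Xiulan}

From (c): Omar ∈ Budget.
Suppose Omar ∉ Audit: no assignment then satisfies all the clues, so Omar ∈ Audit.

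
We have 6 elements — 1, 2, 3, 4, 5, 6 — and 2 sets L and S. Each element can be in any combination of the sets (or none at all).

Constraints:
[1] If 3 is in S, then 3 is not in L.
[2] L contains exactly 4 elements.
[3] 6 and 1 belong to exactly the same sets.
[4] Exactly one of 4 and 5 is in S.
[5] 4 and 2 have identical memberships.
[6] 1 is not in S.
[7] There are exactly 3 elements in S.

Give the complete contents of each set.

L = {1, 2, 4, 6}; S = {2, 3, 4}

From (6): 1 ∉ S.
(3): 6 matches 1: 6 ∉ S.
Suppose 1 ∉ L: no assignment then satisfies all the clues, so 1 ∈ L.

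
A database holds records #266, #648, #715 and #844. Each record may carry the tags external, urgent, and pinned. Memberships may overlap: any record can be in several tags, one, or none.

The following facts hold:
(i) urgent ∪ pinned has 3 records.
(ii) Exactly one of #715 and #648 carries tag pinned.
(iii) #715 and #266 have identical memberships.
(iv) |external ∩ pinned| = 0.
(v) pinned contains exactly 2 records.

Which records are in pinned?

pinned = {#266, #715}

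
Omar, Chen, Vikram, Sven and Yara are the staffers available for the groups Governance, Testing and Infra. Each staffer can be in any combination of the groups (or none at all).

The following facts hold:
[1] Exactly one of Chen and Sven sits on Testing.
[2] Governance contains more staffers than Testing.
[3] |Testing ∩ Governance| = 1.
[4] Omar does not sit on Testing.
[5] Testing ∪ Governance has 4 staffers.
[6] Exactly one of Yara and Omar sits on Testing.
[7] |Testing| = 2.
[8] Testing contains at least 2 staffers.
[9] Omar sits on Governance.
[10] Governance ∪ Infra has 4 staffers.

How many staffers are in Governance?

3

From (4): Omar ∉ Testing.
From (9): Omar ∈ Governance.
(6) (exactly one): Yara ∈ Testing.
Suppose Vikram ∈ Testing: no assignment then satisfies all the clues, so Vikram ∉ Testing.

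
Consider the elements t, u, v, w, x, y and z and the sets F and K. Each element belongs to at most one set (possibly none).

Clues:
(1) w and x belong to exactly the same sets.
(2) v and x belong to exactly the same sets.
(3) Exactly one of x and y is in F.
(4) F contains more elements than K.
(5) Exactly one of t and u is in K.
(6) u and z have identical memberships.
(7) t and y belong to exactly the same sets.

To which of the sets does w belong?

w: F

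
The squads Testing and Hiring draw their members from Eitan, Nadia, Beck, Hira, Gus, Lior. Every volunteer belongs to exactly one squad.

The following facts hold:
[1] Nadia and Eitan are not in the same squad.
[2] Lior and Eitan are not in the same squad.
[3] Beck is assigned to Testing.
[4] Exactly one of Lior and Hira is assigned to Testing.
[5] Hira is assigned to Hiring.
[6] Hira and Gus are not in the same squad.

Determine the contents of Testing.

Testing = {Beck, Gus, Lior, Nadia}

From (3): Beck ∈ Testing.
From (5): Hira ∈ Hiring.
(4) (exactly one): Lior ∈ Testing.
(6): Gus ∉ Hiring.
Only one squad left: Gus ∈ Testing.
(2): Eitan ∉ Testing.
Only one squad left: Eitan ∈ Hiring.
(1): Nadia ∉ Hiring.
Only one squad left: Nadia ∈ Testing.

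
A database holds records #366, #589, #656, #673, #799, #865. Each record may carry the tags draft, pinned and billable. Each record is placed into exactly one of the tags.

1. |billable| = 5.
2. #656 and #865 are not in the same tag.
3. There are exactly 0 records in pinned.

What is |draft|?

(3): pinned already has 0, so the rest are out.
Suppose #366 ∈ draft: no assignment then satisfies all the clues, so #366 ∉ draft.

1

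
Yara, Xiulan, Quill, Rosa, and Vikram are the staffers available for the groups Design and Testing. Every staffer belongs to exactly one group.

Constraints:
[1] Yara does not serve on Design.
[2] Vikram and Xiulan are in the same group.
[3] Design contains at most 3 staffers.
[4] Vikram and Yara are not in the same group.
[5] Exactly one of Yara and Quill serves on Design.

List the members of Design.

Design = {Quill, Vikram, Xiulan}

From (1): Yara ∉ Design.
(5) (exactly one): Quill ∈ Design.
Only one group left: Yara ∈ Testing.
(4): Vikram ∉ Testing.
Only one group left: Vikram ∈ Design.
(2): Xiulan matches Vikram: Xiulan ∈ Design.
(3): Design already has 3, so the rest are out.
Only one group left: Rosa ∈ Testing.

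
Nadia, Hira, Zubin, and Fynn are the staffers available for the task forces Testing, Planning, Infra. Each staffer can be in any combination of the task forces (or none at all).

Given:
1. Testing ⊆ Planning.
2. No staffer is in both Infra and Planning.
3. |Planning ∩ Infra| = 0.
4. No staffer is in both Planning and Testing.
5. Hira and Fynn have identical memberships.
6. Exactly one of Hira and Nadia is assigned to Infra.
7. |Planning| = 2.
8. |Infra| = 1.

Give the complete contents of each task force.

Testing = {}; Planning = {Fynn, Hira}; Infra = {Nadia}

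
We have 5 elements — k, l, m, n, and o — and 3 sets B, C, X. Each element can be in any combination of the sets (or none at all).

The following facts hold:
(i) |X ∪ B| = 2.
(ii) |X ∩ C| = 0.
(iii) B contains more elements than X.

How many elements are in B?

2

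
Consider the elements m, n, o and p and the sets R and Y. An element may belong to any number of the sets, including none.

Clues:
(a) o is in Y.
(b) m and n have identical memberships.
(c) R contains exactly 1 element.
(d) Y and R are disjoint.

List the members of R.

R = {p}

From (a): o ∈ Y.
(d) (disjoint): o ∉ R.
Suppose m ∈ R: no assignment then satisfies all the clues, so m ∉ R.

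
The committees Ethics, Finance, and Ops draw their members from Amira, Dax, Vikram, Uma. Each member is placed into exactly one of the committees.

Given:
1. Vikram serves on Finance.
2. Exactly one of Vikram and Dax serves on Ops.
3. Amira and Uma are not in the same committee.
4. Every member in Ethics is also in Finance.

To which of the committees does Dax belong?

Dax: Ops

From (1): Vikram ∈ Finance.
(2) (exactly one): Dax ∈ Ops.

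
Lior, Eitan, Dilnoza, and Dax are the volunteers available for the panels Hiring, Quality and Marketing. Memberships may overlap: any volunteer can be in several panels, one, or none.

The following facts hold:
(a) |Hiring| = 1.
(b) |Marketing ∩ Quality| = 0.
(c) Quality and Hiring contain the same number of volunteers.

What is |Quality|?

1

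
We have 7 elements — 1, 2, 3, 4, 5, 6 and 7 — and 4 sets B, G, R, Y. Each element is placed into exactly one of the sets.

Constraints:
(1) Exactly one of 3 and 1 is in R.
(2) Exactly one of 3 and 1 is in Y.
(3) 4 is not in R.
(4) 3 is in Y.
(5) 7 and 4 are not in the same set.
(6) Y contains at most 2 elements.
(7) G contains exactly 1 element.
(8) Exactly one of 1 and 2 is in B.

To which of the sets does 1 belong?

From (3): 4 ∉ R.
From (4): 3 ∈ Y.
(1) (exactly one): 1 ∈ R.
(8) (exactly one): 2 ∈ B.

1: R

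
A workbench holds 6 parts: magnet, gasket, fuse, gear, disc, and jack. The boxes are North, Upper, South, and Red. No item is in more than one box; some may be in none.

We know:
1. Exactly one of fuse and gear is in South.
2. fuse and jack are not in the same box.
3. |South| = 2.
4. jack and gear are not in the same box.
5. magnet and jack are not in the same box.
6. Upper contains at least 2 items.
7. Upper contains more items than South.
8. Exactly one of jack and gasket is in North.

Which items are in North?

North = {jack}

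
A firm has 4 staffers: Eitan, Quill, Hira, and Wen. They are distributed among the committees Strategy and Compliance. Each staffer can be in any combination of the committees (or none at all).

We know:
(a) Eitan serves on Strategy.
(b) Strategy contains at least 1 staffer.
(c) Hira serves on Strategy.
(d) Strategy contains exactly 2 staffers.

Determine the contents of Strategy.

Strategy = {Eitan, Hira}

From (a): Eitan ∈ Strategy.
From (c): Hira ∈ Strategy.
(d): Strategy already has 2, so the rest are out.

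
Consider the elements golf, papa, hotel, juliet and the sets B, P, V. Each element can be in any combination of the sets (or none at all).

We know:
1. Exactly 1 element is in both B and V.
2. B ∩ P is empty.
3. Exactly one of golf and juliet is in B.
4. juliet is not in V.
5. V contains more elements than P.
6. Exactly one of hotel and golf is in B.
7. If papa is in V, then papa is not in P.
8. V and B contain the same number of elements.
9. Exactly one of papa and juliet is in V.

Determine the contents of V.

From (4): juliet ∉ V.
(9) (exactly one): papa ∈ V.
(7): papa ∉ P.
Suppose golf ∈ V: no assignment then satisfies all the clues, so golf ∉ V.

V = {hotel, papa}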